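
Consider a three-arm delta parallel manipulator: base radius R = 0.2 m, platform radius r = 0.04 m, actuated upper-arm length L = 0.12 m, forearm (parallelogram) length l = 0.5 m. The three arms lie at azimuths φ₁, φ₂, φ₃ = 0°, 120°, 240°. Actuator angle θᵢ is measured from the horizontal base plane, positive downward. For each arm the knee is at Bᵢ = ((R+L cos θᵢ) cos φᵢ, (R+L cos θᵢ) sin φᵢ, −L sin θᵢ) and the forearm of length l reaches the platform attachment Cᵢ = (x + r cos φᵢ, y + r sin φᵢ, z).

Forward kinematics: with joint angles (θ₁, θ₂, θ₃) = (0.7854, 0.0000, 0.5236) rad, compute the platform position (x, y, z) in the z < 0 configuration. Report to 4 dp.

arm 1 at φ=0.0°: ρ1 = 0.2449;  S1 = (0.2449, 0.0000, -0.0849)
arm 2 at φ=120.0°: ρ2 = 0.2800;  S2 = (-0.1400, 0.2425, 0.0000)
S3 = (0.2639·cos240.0°, 0.2639·sin240.0°, -0.0600) = (-0.1320, -0.2286, -0.0600)
subtract pairs → two planes through P
plane₁₂: -0.7697x+0.4850y+0.1697z = 0.0112
det = 0.7173;  x = -0.0113+0.1417z,  y = 0.0053+-0.1250z
quadratic in z: (1.0357)z²+(0.0958)z+(-0.1772)=0, √Δ=0.8620 → z ∈ {-0.4624, 0.3699}; z = -0.4624 (taking z<0)
x = -0.0768, y = 0.0630

(-0.0768, 0.0630, -0.4624)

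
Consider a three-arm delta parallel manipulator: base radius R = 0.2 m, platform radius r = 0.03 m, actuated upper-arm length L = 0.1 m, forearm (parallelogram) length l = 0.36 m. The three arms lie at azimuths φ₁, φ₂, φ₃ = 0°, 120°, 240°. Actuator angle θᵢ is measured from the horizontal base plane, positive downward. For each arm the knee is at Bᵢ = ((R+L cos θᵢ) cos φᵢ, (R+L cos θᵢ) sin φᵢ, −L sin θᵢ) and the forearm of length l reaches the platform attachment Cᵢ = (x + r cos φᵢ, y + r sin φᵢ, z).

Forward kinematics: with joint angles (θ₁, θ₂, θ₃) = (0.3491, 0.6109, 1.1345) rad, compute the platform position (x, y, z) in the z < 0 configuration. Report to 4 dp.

arm 1 at φ=0.0°: (R−r)+L cos θ1 = 0.2640;  S1 = (0.2640, 0.0000, -0.0342)
S2 = (0.2519·cos120.0°, 0.2519·sin120.0°, -0.0574) = (-0.1260, 0.2182, -0.0574)
S3 = (0.2123·cos240.0°, 0.2123·sin240.0°, -0.0906) = (-0.1061, -0.1838, -0.0906)
subtract pairs → two planes through P
linear system: -0.7798x+0.4363y = -0.0041−-0.0463z; -0.7402x+-0.3676y = -0.0176−-0.1129z
det = 0.6097;  x = 0.0151+-0.1087z,  y = 0.0175+-0.0881z
quadratic in z: (1.0196)z²+(0.1194)z+(-0.0662)=0, √Δ=0.5330 → z ∈ {-0.3200, 0.2028}; z = -0.3200 (taking z<0)
x = 0.0498, y = 0.0457

(0.0498, 0.0457, -0.3200)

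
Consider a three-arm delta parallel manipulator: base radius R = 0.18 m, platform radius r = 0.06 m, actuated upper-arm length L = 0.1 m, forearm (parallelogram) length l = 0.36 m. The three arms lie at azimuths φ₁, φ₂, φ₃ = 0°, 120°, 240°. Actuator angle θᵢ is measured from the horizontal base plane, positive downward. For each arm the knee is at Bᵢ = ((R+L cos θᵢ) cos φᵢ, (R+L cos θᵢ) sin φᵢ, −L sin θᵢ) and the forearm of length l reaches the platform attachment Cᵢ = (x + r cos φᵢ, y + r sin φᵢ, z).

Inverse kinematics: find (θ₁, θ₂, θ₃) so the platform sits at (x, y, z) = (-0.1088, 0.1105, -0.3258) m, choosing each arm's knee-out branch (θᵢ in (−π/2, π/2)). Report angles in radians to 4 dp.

arm 1 (φ=0.0°): x'=-0.1088, y'=0.1105
  e−x'=0.2288;  (l²−L²−(e−x')²−y'²−z²)/2L = -0.2555
  θ1 = atan2(B,A) + arccos(C/0.3981) = 1.3091
rotate P by −φ2: (0.1501, 0.0390, -0.3258)
  A=-0.0301, B=-0.3258, C=(l²−L²−A²−y'²−z²)/(2L)=0.0551
  √(A²+B²)=0.3272;  θ2 = -1.6629+1.4014 ≈ -0.2615
rotate P by −φ3: (-0.0413, -0.1495, -0.3258)
  e−x'=0.1613;  (l²−L²−(e−x')²−y'²−z²)/2L = -0.1745
  θ3 = atan2(B,A) + arccos(C/0.3635) = 0.9604

θ₁ = 1.3091, θ₂ = -0.2615, θ₃ = 0.9604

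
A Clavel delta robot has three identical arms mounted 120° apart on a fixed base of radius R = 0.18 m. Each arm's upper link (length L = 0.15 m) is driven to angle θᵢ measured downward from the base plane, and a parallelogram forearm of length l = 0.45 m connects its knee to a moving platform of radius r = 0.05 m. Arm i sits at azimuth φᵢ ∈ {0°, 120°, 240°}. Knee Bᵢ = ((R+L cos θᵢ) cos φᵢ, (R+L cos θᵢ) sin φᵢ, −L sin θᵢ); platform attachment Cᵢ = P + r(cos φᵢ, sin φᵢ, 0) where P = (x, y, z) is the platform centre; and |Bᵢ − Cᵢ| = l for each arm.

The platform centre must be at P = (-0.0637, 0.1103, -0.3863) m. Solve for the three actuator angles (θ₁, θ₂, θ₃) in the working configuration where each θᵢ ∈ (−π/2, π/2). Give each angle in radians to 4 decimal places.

arm 1 (φ=0.0°): x'=-0.0637, y'=0.1103
  e−x'=0.1937;  (l²−L²−(e−x')²−y'²−z²)/2L = -0.0630
  γ=atan2(-0.3863,0.1937)=-1.1060;  ψ=arccos(-0.1459)=1.7172;  θ1=γ+ψ≈0.6112
φ2=120.0° → target in arm frame (0.1274, 0.0000)
  A cos θ + B sin θ = C:  0.0026·cos θ + -0.3863·sin θ = 0.1026
  √(A²+B²)=0.3863;  θ2 = -1.5640+1.3021 ≈ -0.2619
φ3=240.0° → target in arm frame (-0.0637, -0.1103)
  A=0.1937, B=-0.3863, C=(l²−L²−A²−y'²−z²)/(2L)=-0.0630
  θ3 = atan2(B,A) + arccos(C/0.4321) = 0.6111

θ₁ = 0.6112, θ₂ = -0.2619, θ₃ = 0.6111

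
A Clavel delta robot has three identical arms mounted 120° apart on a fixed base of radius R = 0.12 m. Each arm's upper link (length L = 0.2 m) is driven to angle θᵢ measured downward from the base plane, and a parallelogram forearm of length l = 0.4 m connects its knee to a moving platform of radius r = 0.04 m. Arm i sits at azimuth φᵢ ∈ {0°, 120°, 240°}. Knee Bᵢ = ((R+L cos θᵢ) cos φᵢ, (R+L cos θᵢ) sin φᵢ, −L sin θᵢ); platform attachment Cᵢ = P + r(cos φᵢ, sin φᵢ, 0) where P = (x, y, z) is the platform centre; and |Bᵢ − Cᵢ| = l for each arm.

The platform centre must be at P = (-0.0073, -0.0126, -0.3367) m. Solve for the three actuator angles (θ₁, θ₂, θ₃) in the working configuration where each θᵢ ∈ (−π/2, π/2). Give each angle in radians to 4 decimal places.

φ1=0.0° → target in arm frame (-0.0073, -0.0126)
  e−x'=0.0873;  (l²−L²−(e−x')²−y'²−z²)/2L = -0.0029
  θ1 = atan2(B,A) + arccos(C/0.3478) = 0.2619
rotate P by −φ2: (-0.0073, 0.0126, -0.3367)
  A=0.0873, B=-0.3367, C=(l²−L²−A²−y'²−z²)/(2L)=-0.0029
  √(A²+B²)=0.3478;  θ2 = -1.3172+1.5790 ≈ 0.2618
arm 3 (φ=240.0°): x'=0.0146, y'=0.0000
  A cos θ + B sin θ = C:  0.0654·cos θ + -0.3367·sin θ = 0.0059
  θ3 = atan2(B,A) + arccos(C/0.3430) = 0.1748

θ₁ = 0.2619, θ₂ = 0.2618, θ₃ = 0.1748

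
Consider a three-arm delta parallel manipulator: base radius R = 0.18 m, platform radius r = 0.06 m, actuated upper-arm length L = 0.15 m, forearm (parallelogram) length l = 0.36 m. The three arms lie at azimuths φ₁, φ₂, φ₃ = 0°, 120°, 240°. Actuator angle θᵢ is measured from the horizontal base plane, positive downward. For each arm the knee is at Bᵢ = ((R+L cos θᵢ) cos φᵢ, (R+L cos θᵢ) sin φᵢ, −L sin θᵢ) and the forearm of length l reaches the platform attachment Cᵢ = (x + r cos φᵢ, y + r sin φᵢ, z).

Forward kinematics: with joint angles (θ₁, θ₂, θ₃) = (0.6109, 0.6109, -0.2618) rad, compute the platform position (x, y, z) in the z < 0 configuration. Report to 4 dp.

O1 = (0.2429·cos0.0°, 0.2429·sin0.0°, -0.0860) = (0.2429, 0.0000, -0.0860)
O2 = (0.2429·cos120.0°, 0.2429·sin120.0°, -0.0860) = (-0.1214, 0.2103, -0.0860)
arm 3 at φ=240.0°: ρ3 = 0.2649;  O3 = (-0.1324, -0.2294, 0.0388)
|O₂|²−|O₁|² = 0.0000;  |O₃|²−|O₁|² = 0.0053
plane₁₂: -0.7286x+0.4207y+0.0000z = 0.0000
Cramer: x(z) = -0.0034+0.1616z;  y(z) = -0.0059+0.2799z
into |P−O₁|² = l²: 1.1045z² + 0.0892z + -0.0615 = 0;  Δ = 0.2797;  z = -0.2798 or 0.1990 → z<0 root = -0.2798
x = -0.0486, y = -0.0842

(-0.0486, -0.0842, -0.2798)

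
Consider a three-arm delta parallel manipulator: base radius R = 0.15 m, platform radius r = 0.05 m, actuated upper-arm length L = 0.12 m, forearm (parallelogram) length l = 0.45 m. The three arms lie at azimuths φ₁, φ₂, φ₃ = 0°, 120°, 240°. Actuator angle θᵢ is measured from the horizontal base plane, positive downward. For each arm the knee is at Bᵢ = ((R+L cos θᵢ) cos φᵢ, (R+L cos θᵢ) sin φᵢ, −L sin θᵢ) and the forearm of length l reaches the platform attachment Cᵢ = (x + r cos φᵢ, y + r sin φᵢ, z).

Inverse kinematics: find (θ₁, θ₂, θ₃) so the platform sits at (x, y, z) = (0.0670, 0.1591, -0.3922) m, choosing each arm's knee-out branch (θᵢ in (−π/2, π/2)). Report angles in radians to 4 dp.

rotate P by −φ1: (0.0670, 0.1591, -0.3922)
  e−x'=0.0330;  (l²−L²−(e−x')²−y'²−z²)/2L = 0.0328
  γ=atan2(-0.3922,0.0330)=-1.4869;  ψ=arccos(0.0834)=1.4873;  θ1=γ+ψ≈0.0005
rotate P by −φ2: (0.1043, -0.1376, -0.3922)
  A cos θ + B sin θ = C:  -0.0043·cos θ + -0.3922·sin θ = 0.0639
  √(A²+B²)=0.3922;  θ2 = -1.5817+1.4072 ≈ -0.1746
φ3=240.0° → target in arm frame (-0.1713, -0.0215)
  A=0.2713, B=-0.3922, C=(l²−L²−A²−y'²−z²)/(2L)=-0.1657
  θ3 = atan2(B,A) + arccos(C/0.4769) = 0.9601

θ₁ = 0.0005, θ₂ = -0.1746, θ₃ = 0.9601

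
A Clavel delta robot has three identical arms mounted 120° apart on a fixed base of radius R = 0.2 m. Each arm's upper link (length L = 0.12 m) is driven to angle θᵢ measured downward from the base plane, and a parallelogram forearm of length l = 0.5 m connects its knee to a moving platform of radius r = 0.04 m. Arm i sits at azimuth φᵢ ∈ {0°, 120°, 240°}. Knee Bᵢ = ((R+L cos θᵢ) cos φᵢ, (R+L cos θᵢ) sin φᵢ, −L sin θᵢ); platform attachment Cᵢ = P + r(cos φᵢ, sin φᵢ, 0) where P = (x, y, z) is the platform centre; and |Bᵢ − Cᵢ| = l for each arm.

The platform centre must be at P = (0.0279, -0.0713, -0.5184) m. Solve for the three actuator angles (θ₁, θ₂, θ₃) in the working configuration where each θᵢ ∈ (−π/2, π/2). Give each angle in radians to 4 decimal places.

θ₁ = 0.6980, θ₂ = 1.1342, θ₃ = 0.6109

rotate P by −φ1: (0.0279, -0.0713, -0.5184)
  e−x'=0.1321;  (l²−L²−(e−x')²−y'²−z²)/2L = -0.2320
  γ=atan2(-0.5184,0.1321)=-1.3213;  ψ=arccos(-0.4336)=2.0193;  θ1=γ+ψ≈0.6980
arm 2 (φ=120.0°): x'=-0.0757, y'=0.0115
  A=0.2357, B=-0.5184, C=(l²−L²−A²−y'²−z²)/(2L)=-0.3701
  θ2 = atan2(B,A) + arccos(C/0.5695) = 1.1342
rotate P by −φ3: (0.0478, 0.0598, -0.5184)
  A=0.1122, B=-0.5184, C=(l²−L²−A²−y'²−z²)/(2L)=-0.2054
  γ=atan2(-0.5184,0.1122)=-1.3576;  ψ=arccos(-0.3873)=1.9685;  θ3=γ+ψ≈0.6109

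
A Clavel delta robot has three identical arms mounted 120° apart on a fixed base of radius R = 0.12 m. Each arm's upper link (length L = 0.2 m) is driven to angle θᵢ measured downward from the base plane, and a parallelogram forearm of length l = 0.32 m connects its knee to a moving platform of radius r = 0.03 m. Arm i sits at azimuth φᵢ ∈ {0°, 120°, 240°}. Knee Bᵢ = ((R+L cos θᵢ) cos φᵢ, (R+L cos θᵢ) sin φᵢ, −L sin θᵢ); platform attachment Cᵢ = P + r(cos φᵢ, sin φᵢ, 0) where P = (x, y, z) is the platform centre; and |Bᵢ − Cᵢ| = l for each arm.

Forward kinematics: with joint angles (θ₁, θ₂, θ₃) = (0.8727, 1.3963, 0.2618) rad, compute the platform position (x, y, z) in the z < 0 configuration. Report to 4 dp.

arm 1 at φ=0.0°: (R−r)+L cos θ1 = 0.2186;  O1 = (0.2186, 0.0000, -0.1532)
O2 = (0.1247·cos120.0°, 0.1247·sin120.0°, -0.1970) = (-0.0624, 0.1080, -0.1970)
arm 3 at φ=240.0°: (R−r)+L cos θ3 = 0.2832;  O3 = (-0.1416, -0.2452, -0.0518)
|O₂|²−|O₁|² = -0.0169;  |O₃|²−|O₁|² = 0.0116
plane₁₂: -0.5618x+0.2160y+-0.0875z = -0.0169
Cramer: x(z) = 0.0134+0.0021z;  y(z) = -0.0434+0.4106z
quadratic in z: (1.1686)z²+(0.2699)z+(-0.0350)=0, √Δ=0.4860 → z ∈ {-0.3235, 0.0925}; z = -0.3235 (taking z<0)
x = 0.0127, y = -0.1762

(0.0127, -0.1762, -0.3235)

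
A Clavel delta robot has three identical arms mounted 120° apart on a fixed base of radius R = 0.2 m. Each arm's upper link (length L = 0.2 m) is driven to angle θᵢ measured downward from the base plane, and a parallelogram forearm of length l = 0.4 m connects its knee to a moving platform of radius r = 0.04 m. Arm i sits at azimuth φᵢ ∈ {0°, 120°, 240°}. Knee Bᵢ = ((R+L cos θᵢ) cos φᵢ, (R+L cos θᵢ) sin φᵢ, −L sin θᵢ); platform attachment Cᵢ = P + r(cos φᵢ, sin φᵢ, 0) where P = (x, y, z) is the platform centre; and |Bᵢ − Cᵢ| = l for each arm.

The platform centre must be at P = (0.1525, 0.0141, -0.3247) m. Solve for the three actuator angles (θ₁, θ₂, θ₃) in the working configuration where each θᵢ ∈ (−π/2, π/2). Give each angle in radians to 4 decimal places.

θ₁ = -0.0873, θ₂ = 0.9598, θ₃ = 1.0472

rotate P by −φ1: (0.1525, 0.0141, -0.3247)
  A=0.0075, B=-0.3247, C=(l²−L²−A²−y'²−z²)/(2L)=0.0358
  θ1 = atan2(B,A) + arccos(C/0.3248) = -0.0873
φ2=120.0° → target in arm frame (-0.0640, -0.1391)
  e−x'=0.2240;  (l²−L²−(e−x')²−y'²−z²)/2L = -0.1374
  √(A²+B²)=0.3945;  θ2 = -0.9668+1.9267 ≈ 0.9598
rotate P by −φ3: (-0.0885, 0.1250, -0.3247)
  e−x'=0.2485;  (l²−L²−(e−x')²−y'²−z²)/2L = -0.1570
  γ=atan2(-0.3247,0.2485)=-0.9176;  ψ=arccos(-0.3840)=1.9649;  θ3=γ+ψ≈1.0472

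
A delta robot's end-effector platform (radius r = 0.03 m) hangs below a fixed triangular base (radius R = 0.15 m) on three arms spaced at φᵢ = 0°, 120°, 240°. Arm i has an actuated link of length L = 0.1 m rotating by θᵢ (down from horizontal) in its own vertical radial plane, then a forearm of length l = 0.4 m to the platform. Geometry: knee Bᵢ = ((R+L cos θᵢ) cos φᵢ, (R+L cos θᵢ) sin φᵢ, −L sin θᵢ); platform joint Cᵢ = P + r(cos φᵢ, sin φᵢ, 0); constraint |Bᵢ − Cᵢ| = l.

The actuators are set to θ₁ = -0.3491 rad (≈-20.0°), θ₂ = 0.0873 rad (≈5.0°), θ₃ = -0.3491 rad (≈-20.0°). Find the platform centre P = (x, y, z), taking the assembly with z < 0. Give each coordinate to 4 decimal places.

arm 1 at φ=0.0°: ρ1 = 0.2140;  O1 = (0.2140, 0.0000, 0.0342)
O2 = (0.2196·cos120.0°, 0.2196·sin120.0°, -0.0087) = (-0.1098, 0.1902, -0.0087)
arm 3 at φ=240.0°: ρ3 = 0.2140;  O3 = (-0.1070, -0.1853, 0.0342)
eliminate P² terms by subtracting sphere 1 from 2 and 3
linear system: -0.6476x+0.3804y = 0.0014−-0.0858z; -0.6419x+-0.3706y = 0.0000−0.0000z
Cramer: x(z) = -0.0010-0.0657z;  y(z) = 0.0018+0.1138z
quadratic in z: (1.0173)z²+(-0.0397)z+(-0.1126)=0, √Δ=0.6781 → z ∈ {-0.3137, 0.3528}; z = -0.3137 (taking z<0)
x = 0.0196, y = -0.0339

(0.0196, -0.0339, -0.3137)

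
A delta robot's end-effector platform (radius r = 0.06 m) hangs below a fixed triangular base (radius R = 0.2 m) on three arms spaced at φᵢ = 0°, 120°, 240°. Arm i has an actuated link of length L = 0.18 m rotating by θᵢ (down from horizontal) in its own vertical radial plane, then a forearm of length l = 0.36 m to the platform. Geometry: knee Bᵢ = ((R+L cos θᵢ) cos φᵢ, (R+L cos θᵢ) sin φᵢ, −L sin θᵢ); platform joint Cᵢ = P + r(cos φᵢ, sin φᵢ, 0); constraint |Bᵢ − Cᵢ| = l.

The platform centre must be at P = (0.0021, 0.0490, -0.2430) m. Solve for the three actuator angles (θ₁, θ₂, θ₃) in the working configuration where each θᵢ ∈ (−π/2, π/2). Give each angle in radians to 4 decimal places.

θ₁ = 0.3490, θ₂ = 0.0874, θ₃ = 0.6105

rotate P by −φ1: (0.0021, 0.0490, -0.2430)
  e−x'=0.1379;  (l²−L²−(e−x')²−y'²−z²)/2L = 0.0465
  θ1 = atan2(B,A) + arccos(C/0.2794) = 0.3490
φ2=120.0° → target in arm frame (0.0414, -0.0263)
  e−x'=0.0986;  (l²−L²−(e−x')²−y'²−z²)/2L = 0.0770
  √(A²+B²)=0.2622;  θ2 = -1.1853+1.2726 ≈ 0.0874
rotate P by −φ3: (-0.0435, -0.0227, -0.2430)
  e−x'=0.1835;  (l²−L²−(e−x')²−y'²−z²)/2L = 0.0110
  √(A²+B²)=0.3045;  θ3 = -0.9240+1.5346 ≈ 0.6105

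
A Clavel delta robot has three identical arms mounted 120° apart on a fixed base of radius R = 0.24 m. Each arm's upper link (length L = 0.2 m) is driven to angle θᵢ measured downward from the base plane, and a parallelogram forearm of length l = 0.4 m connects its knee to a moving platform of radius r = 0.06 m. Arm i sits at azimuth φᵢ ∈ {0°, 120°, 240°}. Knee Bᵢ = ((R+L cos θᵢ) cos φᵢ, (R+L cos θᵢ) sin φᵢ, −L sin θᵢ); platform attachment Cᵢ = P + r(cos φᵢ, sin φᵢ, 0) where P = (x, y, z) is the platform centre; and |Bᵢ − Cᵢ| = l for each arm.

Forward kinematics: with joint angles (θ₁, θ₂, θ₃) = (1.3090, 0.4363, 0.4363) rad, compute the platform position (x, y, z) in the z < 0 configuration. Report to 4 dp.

arm 1 at φ=0.0°: e+L cos θ1 = 0.2318;  centre 1 = (0.2318, 0.0000, -0.1932)
arm 2 at φ=120.0°: e+L cos θ2 = 0.3613;  centre 2 = (-0.1806, 0.3129, -0.0845)
centre 3 = (0.3613·cos240.0°, 0.3613·sin240.0°, -0.0845) = (-0.1806, -0.3129, -0.0845)
|centre ₂|²−|centre ₁|² = 0.0466;  |centre ₃|²−|centre ₁|² = 0.0466
[-0.8248 0.6257 0.2173]·P = 0.0466;  [-0.8248 -0.6257 0.2173]·P = 0.0466
Cramer: x(z) = -0.0565+0.2635z;  y(z) = 0.0000-0.0000z
quadratic in z: (1.0694)z²+(0.2344)z+(-0.0396)=0, √Δ=0.4735 → z ∈ {-0.3310, 0.1118}; z = -0.3310 (taking z<0)
x = -0.1437, y = 0.0000

(-0.1437, 0.0000, -0.3310)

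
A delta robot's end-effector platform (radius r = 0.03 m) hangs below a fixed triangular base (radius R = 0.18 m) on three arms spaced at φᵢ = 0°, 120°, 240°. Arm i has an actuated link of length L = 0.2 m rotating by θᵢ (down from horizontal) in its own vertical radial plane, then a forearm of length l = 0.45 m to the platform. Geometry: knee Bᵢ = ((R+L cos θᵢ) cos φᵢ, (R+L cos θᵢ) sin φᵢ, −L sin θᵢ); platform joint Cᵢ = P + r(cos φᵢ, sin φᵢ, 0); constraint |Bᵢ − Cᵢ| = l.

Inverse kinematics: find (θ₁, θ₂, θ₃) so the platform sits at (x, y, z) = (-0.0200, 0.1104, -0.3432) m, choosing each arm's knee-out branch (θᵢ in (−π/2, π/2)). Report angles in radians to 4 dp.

θ₁ = 0.4362, θ₂ = -0.1744, θ₃ = 0.6982

arm 1 (φ=0.0°): x'=-0.0200, y'=0.1104
  A cos θ + B sin θ = C:  0.1700·cos θ + -0.3432·sin θ = 0.0091
  γ=atan2(-0.3432,0.1700)=-1.1109;  ψ=arccos(0.0237)=1.5471;  θ1=γ+ψ≈0.4362
arm 2 (φ=120.0°): x'=0.1056, y'=-0.0379
  e−x'=0.0444;  (l²−L²−(e−x')²−y'²−z²)/2L = 0.1033
  γ=atan2(-0.3432,0.0444)=-1.4422;  ψ=arccos(0.2984)=1.2678;  θ2=γ+ψ≈-0.1744
arm 3 (φ=240.0°): x'=-0.0856, y'=-0.0725
  A cos θ + B sin θ = C:  0.2356·cos θ + -0.3432·sin θ = -0.0401
  γ=atan2(-0.3432,0.2356)=-0.9692;  ψ=arccos(-0.0964)=1.6674;  θ3=γ+ψ≈0.6982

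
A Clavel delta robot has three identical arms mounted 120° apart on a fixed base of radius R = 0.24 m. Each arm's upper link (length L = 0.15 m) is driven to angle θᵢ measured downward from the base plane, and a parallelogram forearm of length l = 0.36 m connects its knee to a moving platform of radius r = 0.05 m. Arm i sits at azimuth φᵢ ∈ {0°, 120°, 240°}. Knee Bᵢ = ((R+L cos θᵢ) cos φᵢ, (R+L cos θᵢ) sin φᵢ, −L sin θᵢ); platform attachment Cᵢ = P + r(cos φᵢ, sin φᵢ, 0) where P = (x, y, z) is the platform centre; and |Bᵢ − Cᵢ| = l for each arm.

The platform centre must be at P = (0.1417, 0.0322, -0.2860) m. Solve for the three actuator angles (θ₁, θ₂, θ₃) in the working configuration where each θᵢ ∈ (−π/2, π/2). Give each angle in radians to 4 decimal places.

θ₁ = -0.0875, θ₂ = 1.1346, θ₃ = 1.3960

rotate P by −φ1: (0.1417, 0.0322, -0.2860)
  A=0.0483, B=-0.2860, C=(l²−L²−A²−y'²−z²)/(2L)=0.0731
  √(A²+B²)=0.2900;  θ1 = -1.4035+1.3160 ≈ -0.0875
rotate P by −φ2: (-0.0430, -0.1388, -0.2860)
  A cos θ + B sin θ = C:  0.2330·cos θ + -0.2860·sin θ = -0.1608
  √(A²+B²)=0.3689;  θ2 = -0.8872+2.0218 ≈ 1.1346
φ3=240.0° → target in arm frame (-0.0987, 0.1066)
  e−x'=0.2887;  (l²−L²−(e−x')²−y'²−z²)/2L = -0.2314
  γ=atan2(-0.2860,0.2887)=-0.7806;  ψ=arccos(-0.5695)=2.1767;  θ3=γ+ψ≈1.3960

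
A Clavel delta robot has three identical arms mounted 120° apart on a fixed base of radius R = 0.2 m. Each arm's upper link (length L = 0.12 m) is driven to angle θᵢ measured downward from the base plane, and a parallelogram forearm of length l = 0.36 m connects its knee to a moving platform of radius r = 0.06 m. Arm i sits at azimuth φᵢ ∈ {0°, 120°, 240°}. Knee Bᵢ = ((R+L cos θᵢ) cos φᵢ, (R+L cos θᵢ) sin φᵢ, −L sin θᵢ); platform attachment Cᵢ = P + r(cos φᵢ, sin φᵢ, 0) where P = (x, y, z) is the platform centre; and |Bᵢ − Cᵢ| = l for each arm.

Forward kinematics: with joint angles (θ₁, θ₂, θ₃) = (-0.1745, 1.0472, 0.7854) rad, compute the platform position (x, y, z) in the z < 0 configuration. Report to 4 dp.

arm 1 at φ=0.0°: ρ1 = 0.2582;  centre 1 = (0.2582, 0.0000, 0.0208)
centre 2 = (0.2000·cos120.0°, 0.2000·sin120.0°, -0.1039) = (-0.1000, 0.1732, -0.1039)
centre 3 = (0.2249·cos240.0°, 0.2249·sin240.0°, -0.0849) = (-0.1124, -0.1947, -0.0849)
|centre ₂|²−|centre ₁|² = -0.0163;  |centre ₃|²−|centre ₁|² = -0.0093
linear system: -0.7164x+0.3464y = -0.0163−-0.2495z; -0.7412x+-0.3895y = -0.0093−-0.2114z
Cramer: x(z) = 0.0179-0.3181z;  y(z) = -0.0101+0.0626z
sphere 1 gives Az²+Bz+C=0 with A=1.1051, B=0.1099, C=-0.0713;  B²−4AC=0.3273;  roots -0.3086, 0.2091;  negative root z = -0.3086
x = 0.1160, y = -0.0294

(0.1160, -0.0294, -0.3086)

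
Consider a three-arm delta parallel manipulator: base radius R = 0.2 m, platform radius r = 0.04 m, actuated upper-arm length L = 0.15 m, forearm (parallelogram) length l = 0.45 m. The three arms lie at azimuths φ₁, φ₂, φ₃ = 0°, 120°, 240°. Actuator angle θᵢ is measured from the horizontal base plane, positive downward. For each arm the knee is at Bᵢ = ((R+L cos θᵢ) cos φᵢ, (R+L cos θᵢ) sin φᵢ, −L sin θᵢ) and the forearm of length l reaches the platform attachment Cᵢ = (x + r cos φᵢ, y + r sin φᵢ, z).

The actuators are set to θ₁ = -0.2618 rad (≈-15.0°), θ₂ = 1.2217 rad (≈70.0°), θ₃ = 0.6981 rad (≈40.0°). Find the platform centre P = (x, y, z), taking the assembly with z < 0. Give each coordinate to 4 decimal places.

(0.1698, -0.0775, -0.3834)

φ1=0.0°: virtual centre (0.3049, 0.0000, 0.0388), radius l
φ2=120.0°: virtual centre (-0.1057, 0.1830, -0.1410), radius l
arm 3 at φ=240.0°: ρ3 = 0.2749;  centre 3 = (-0.1375, -0.2381, -0.0964)
|centre ₂|²−|centre ₁|² = -0.0299;  |centre ₃|²−|centre ₁|² = -0.0096
linear system: -0.8211x+0.3660y = -0.0299−-0.3596z; -0.8847x+-0.4762y = -0.0096−-0.2705z
Cramer: x(z) = 0.0249-0.3780z;  y(z) = -0.0260+0.1343z
sphere 1 gives Az²+Bz+C=0 with A=1.1609, B=0.1271, C=-0.1219;  B²−4AC=0.5822;  roots -0.3834, 0.2739;  negative root z = -0.3834
x = 0.1698, y = -0.0775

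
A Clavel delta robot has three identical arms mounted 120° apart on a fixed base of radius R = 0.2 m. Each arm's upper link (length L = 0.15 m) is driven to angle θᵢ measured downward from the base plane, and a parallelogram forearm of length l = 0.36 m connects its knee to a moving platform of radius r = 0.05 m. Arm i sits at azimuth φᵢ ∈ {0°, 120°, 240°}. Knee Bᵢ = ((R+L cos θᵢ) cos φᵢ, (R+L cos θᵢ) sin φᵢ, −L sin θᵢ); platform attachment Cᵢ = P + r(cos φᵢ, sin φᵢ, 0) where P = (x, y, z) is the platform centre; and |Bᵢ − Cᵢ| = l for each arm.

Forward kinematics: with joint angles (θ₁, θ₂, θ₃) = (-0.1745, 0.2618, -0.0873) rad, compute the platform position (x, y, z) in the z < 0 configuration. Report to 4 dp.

φ1=0.0°: virtual centre (0.2977, 0.0000, 0.0260), radius l
arm 2 at φ=120.0°: ρ2 = 0.2949;  S2 = (-0.1474, 0.2554, -0.0388)
φ3=240.0°: virtual centre (-0.1497, -0.2593, 0.0131), radius l
eliminate P² terms by subtracting sphere 1 from 2 and 3
linear system: -0.8903x+0.5108y = -0.0008−-0.1297z; -0.8949x+-0.5186y = 0.0005−-0.0259z
det = 0.9188;  x = 0.0002+-0.0876z,  y = -0.0013+0.1012z
quadratic in z: (1.0179)z²+(-0.0002)z+(-0.0404)=0, √Δ=0.4056 → z ∈ {-0.1991, 0.1993}; z = -0.1991 (taking z<0)
x = 0.0176, y = -0.0215

(0.0176, -0.0215, -0.1991)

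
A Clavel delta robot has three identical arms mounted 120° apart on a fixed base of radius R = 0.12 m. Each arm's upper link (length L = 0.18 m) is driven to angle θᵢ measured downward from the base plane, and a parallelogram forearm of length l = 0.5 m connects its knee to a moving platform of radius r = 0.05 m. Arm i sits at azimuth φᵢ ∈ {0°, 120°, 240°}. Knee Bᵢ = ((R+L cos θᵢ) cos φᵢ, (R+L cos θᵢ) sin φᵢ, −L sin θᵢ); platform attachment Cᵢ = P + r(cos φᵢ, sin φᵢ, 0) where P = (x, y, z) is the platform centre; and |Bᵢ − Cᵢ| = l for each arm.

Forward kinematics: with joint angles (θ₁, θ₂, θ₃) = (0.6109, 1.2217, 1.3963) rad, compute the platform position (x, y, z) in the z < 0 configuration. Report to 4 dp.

(0.1801, 0.0482, -0.5995)

arm 1 at φ=0.0°: ρ1 = 0.2174;  S1 = (0.2174, 0.0000, -0.1032)
S2 = (0.1316·cos120.0°, 0.1316·sin120.0°, -0.1691) = (-0.0658, 0.1139, -0.1691)
φ3=240.0°: virtual centre (-0.0506, -0.0877, -0.1773), radius l
|S₂|²−|S₁|² = -0.0120;  |S₃|²−|S₁|² = -0.0163
plane₁₂: -0.5665x+0.2279y+-0.1318z = -0.0120
det = 0.2215;  x = 0.0263+-0.2566z,  y = 0.0125+-0.0596z
quadratic in z: (1.0694)z²+(0.3031)z+(-0.2026)=0, √Δ=0.9791 → z ∈ {-0.5995, 0.3161}; z = -0.5995 (taking z<0)
x = 0.1801, y = 0.0482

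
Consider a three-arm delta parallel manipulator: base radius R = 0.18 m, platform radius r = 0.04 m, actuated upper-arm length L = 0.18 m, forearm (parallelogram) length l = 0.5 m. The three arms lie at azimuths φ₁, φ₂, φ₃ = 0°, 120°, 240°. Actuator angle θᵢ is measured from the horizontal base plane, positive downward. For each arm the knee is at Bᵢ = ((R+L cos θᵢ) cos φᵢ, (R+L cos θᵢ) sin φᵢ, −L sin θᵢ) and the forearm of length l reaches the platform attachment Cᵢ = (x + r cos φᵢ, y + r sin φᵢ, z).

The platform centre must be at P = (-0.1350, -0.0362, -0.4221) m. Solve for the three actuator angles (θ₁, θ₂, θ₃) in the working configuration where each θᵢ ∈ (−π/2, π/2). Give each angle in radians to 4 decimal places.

θ₁ = 0.7857, θ₂ = 0.1746, θ₃ = -0.0871

rotate P by −φ1: (-0.1350, -0.0362, -0.4221)
  A cos θ + B sin θ = C:  0.2750·cos θ + -0.4221·sin θ = -0.1042
  θ1 = atan2(B,A) + arccos(C/0.5038) = 0.7857
arm 2 (φ=120.0°): x'=0.0361, y'=0.1350
  A cos θ + B sin θ = C:  0.1039·cos θ + -0.4221·sin θ = 0.0289
  θ2 = atan2(B,A) + arccos(C/0.4347) = 0.1746
φ3=240.0° → target in arm frame (0.0989, -0.0988)
  A cos θ + B sin θ = C:  0.0411·cos θ + -0.4221·sin θ = 0.0777
  √(A²+B²)=0.4241;  θ3 = -1.4736+1.3865 ≈ -0.0871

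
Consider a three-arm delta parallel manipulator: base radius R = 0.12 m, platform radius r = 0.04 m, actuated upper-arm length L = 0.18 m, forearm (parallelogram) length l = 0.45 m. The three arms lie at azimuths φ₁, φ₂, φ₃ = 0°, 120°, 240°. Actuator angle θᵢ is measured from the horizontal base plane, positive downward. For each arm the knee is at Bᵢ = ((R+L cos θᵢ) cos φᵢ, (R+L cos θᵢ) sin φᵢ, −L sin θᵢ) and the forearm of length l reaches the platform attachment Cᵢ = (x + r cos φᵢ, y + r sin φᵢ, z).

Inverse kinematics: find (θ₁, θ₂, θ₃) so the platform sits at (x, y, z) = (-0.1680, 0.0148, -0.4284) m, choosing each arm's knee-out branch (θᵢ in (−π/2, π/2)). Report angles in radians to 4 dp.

rotate P by −φ1: (-0.1680, 0.0148, -0.4284)
  e−x'=0.2480;  (l²−L²−(e−x')²−y'²−z²)/2L = -0.2087
  γ=atan2(-0.4284,0.2480)=-1.0460;  ψ=arccos(-0.4217)=2.0061;  θ1=γ+ψ≈0.9601
rotate P by −φ2: (0.0968, 0.1381, -0.4284)
  A=-0.0168, B=-0.4284, C=(l²−L²−A²−y'²−z²)/(2L)=-0.0911
  θ2 = atan2(B,A) + arccos(C/0.4287) = 0.1748
rotate P by −φ3: (0.0712, -0.1529, -0.4284)
  A cos θ + B sin θ = C:  0.0088·cos θ + -0.4284·sin θ = -0.1024
  θ3 = atan2(B,A) + arccos(C/0.4285) = 0.2620

θ₁ = 0.9601, θ₂ = 0.1748, θ₃ = 0.2620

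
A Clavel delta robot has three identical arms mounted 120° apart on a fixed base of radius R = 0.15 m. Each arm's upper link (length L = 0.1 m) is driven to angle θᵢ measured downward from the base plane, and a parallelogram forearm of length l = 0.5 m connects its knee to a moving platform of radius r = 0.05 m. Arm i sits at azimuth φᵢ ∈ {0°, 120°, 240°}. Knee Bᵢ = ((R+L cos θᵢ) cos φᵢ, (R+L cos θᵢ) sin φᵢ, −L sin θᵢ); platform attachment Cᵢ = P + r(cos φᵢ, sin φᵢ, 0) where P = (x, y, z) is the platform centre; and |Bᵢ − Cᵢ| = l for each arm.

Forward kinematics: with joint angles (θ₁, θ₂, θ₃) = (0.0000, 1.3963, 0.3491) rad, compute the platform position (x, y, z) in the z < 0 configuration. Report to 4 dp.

φ1=0.0°: virtual centre (0.2000, 0.0000, 0.0000), radius l
φ2=120.0°: virtual centre (-0.0587, 0.1016, -0.0985), radius l
arm 3 at φ=240.0°: ρ3 = 0.1940;  O3 = (-0.0970, -0.1680, -0.0342)
|O₂|²−|O₁|² = -0.0165;  |O₃|²−|O₁|² = -0.0012
[-0.5174 0.2033 -0.1970]·P = -0.0165;  [-0.5940 -0.3360 -0.0684]·P = -0.0012
det = 0.2946;  x = 0.0197+-0.2719z,  y = -0.0312+0.2770z
sphere 1 gives Az²+Bz+C=0 with A=1.1506, B=0.0808, C=-0.2165;  B²−4AC=1.0030;  roots -0.4703, 0.4001;  negative root z = -0.4703
x = 0.1475, y = -0.1615

(0.1475, -0.1615, -0.4703)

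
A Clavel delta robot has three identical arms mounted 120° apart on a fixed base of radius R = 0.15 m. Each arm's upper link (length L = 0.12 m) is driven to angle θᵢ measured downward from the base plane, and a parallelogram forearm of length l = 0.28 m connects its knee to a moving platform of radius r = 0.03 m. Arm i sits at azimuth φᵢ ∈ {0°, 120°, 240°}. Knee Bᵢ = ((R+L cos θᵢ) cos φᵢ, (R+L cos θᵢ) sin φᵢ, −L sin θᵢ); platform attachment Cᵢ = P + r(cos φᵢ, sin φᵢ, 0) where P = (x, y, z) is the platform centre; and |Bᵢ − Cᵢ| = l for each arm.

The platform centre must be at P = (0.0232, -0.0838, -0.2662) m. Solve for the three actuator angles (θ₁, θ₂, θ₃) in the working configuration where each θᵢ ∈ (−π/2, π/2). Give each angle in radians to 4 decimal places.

θ₁ = 0.6979, θ₂ = 1.3089, θ₃ = 0.4368

rotate P by −φ1: (0.0232, -0.0838, -0.2662)
  A=0.0968, B=-0.2662, C=(l²−L²−A²−y'²−z²)/(2L)=-0.0969
  γ=atan2(-0.2662,0.0968)=-1.2220;  ψ=arccos(-0.3421)=1.9199;  θ1=γ+ψ≈0.6979
φ2=120.0° → target in arm frame (-0.0842, 0.0218)
  A cos θ + B sin θ = C:  0.2042·cos θ + -0.2662·sin θ = -0.2043
  √(A²+B²)=0.3355;  θ2 = -0.9165+2.2254 ≈ 1.3089
φ3=240.0° → target in arm frame (0.0610, 0.0620)
  A cos θ + B sin θ = C:  0.0590·cos θ + -0.2662·sin θ = -0.0591
  √(A²+B²)=0.2727;  θ3 = -1.3526+1.7894 ≈ 0.4368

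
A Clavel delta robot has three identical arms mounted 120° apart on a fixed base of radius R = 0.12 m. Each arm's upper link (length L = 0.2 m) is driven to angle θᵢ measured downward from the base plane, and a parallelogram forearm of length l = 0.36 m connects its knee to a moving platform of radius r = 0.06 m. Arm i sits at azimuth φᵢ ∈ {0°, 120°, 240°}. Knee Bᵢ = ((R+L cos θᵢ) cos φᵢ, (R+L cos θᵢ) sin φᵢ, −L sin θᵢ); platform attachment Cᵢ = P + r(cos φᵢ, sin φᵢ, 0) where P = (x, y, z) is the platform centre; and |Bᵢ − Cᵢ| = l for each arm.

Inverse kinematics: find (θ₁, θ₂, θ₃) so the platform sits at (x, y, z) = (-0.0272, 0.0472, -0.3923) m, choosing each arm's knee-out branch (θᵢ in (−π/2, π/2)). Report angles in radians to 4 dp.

rotate P by −φ1: (-0.0272, 0.0472, -0.3923)
  e−x'=0.0872;  (l²−L²−(e−x')²−y'²−z²)/2L = -0.1853
  γ=atan2(-0.3923,0.0872)=-1.3521;  ψ=arccos(-0.4612)=2.0501;  θ1=γ+ψ≈0.6980
φ2=120.0° → target in arm frame (0.0545, 0.0000)
  A cos θ + B sin θ = C:  0.0055·cos θ + -0.3923·sin θ = -0.1608
  θ2 = atan2(B,A) + arccos(C/0.3923) = 0.4364
arm 3 (φ=240.0°): x'=-0.0273, y'=-0.0472
  A=0.0873, B=-0.3923, C=(l²−L²−A²−y'²−z²)/(2L)=-0.1854
  γ=atan2(-0.3923,0.0873)=-1.3519;  ψ=arccos(-0.4612)=2.0501;  θ3=γ+ψ≈0.6983

θ₁ = 0.6980, θ₂ = 0.4364, θ₃ = 0.6983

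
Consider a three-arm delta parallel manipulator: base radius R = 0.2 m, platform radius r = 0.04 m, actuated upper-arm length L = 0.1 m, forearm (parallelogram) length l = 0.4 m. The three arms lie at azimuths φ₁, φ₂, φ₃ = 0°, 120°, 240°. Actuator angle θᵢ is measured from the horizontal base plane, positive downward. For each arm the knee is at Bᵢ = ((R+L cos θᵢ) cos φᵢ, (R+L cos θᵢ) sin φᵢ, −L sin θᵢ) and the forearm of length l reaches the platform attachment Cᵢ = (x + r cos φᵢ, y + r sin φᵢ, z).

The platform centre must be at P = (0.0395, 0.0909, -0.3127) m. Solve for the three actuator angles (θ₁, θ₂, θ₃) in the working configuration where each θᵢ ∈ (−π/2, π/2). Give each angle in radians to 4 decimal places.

arm 1 (φ=0.0°): x'=0.0395, y'=0.0909
  A=0.1205, B=-0.3127, C=(l²−L²−A²−y'²−z²)/(2L)=0.1472
  θ1 = atan2(B,A) + arccos(C/0.3351) = -0.0869
φ2=120.0° → target in arm frame (0.0590, -0.0797)
  A=0.1010, B=-0.3127, C=(l²−L²−A²−y'²−z²)/(2L)=0.1783
  √(A²+B²)=0.3286;  θ2 = -1.2583+0.9972 ≈ -0.2611
rotate P by −φ3: (-0.0985, -0.0112, -0.3127)
  e−x'=0.2585;  (l²−L²−(e−x')²−y'²−z²)/2L = -0.0736
  γ=atan2(-0.3127,0.2585)=-0.8801;  ψ=arccos(-0.1814)=1.7532;  θ3=γ+ψ≈0.8731

θ₁ = -0.0869, θ₂ = -0.2611, θ₃ = 0.8731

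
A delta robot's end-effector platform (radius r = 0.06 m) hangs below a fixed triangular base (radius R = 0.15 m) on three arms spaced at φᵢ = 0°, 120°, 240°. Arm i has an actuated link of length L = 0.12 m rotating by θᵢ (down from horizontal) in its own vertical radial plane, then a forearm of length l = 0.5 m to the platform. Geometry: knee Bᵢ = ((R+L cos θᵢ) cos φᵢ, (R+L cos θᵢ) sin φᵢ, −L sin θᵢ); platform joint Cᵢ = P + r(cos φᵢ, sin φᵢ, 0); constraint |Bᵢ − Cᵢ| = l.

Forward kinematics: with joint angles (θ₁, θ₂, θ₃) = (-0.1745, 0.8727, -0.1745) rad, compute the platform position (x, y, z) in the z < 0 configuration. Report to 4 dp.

φ1=0.0°: virtual centre (0.2082, 0.0000, 0.0208), radius l
φ2=120.0°: virtual centre (-0.0836, 0.1447, -0.0919), radius l
S3 = (0.2082·cos240.0°, 0.2082·sin240.0°, 0.0208) = (-0.1041, -0.1803, 0.0208)
|S₂|²−|S₁|² = -0.0074;  |S₃|²−|S₁|² = 0.0000
linear system: -0.5835x+0.2895y = -0.0074−-0.2255z; -0.6245x+-0.3606y = 0.0000−0.0000z
det = 0.3912;  x = 0.0068+-0.2079z,  y = -0.0118+0.3601z
quadratic in z: (1.1729)z²+(0.0336)z+(-0.2089)=0, √Δ=0.9905 → z ∈ {-0.4366, 0.4079}; z = -0.4366 (taking z<0)
x = 0.0976, y = -0.1690

(0.0976, -0.1690, -0.4366)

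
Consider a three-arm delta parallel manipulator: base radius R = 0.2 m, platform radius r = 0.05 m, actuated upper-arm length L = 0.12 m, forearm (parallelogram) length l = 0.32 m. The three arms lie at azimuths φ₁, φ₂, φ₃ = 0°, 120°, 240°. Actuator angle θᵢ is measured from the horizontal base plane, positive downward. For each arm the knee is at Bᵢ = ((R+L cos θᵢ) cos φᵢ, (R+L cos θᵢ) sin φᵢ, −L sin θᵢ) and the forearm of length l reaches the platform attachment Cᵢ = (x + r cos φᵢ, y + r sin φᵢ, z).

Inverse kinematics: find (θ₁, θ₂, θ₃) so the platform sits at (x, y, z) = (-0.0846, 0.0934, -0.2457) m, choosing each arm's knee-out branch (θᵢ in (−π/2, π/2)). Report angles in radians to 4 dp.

θ₁ = 1.2214, θ₂ = -0.3489, θ₃ = 0.9597

φ1=0.0° → target in arm frame (-0.0846, 0.0934)
  e−x'=0.2346;  (l²−L²−(e−x')²−y'²−z²)/2L = -0.1505
  γ=atan2(-0.2457,0.2346)=-0.8085;  ψ=arccos(-0.4431)=2.0299;  θ1=γ+ψ≈1.2214
arm 2 (φ=120.0°): x'=0.1232, y'=0.0266
  A=0.0268, B=-0.2457, C=(l²−L²−A²−y'²−z²)/(2L)=0.1092
  √(A²+B²)=0.2472;  θ2 = -1.4621+1.1132 ≈ -0.3489
arm 3 (φ=240.0°): x'=-0.0386, y'=-0.1200
  A=0.1886, B=-0.2457, C=(l²−L²−A²−y'²−z²)/(2L)=-0.0930
  √(A²+B²)=0.3097;  θ3 = -0.9162+1.8758 ≈ 0.9597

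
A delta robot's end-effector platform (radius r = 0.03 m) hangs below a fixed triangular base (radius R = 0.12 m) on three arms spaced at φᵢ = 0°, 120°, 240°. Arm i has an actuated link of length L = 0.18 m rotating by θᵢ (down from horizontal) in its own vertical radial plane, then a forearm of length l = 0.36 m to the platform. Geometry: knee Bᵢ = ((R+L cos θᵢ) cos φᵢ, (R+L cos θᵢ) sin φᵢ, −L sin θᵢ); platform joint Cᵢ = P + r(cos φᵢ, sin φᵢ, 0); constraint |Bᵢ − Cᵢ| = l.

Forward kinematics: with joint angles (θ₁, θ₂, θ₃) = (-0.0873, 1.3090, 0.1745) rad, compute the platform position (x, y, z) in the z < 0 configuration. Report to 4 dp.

(0.1282, -0.1676, -0.2699)

arm 1 at φ=0.0°: ρ1 = 0.2693;  O1 = (0.2693, 0.0000, 0.0157)
φ2=120.0°: virtual centre (-0.0683, 0.1183, -0.1739), radius l
φ3=240.0°: virtual centre (-0.1336, -0.2315, -0.0313), radius l
eliminate P² terms by subtracting sphere 1 from 2 and 3
plane₁₂: -0.6752x+0.2366y+-0.3791z = -0.0239
det = 0.5032;  x = 0.0222+-0.3929z,  y = -0.0378+0.4812z
sphere 1 gives Az²+Bz+C=0 with A=1.3859, B=0.1265, C=-0.0668;  B²−4AC=0.3865;  roots -0.2699, 0.1787;  negative root z = -0.2699
x = 0.1282, y = -0.1676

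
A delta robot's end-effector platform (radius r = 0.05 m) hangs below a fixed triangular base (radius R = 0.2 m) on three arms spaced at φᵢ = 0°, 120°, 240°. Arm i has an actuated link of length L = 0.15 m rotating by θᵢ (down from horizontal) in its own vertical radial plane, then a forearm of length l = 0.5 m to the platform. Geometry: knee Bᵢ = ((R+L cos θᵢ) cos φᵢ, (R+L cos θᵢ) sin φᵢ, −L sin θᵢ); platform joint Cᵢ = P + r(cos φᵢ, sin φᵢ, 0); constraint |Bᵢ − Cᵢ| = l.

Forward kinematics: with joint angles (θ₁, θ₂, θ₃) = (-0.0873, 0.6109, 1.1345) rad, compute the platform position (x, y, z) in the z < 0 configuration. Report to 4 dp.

arm 1 at φ=0.0°: e+L cos θ1 = 0.2994;  O1 = (0.2994, 0.0000, 0.0131)
φ2=120.0°: virtual centre (-0.1364, 0.2363, -0.0860), radius l
O3 = (0.2134·cos240.0°, 0.2134·sin240.0°, -0.1359) = (-0.1067, -0.1848, -0.1359)
subtract pairs → two planes through P
[-0.8717 0.4726 -0.1982]·P = -0.0080;  [-0.8122 -0.3696 -0.2981]·P = -0.0258
det = 0.7061;  x = 0.0214+-0.3033z,  y = 0.0227+-0.1399z
into |P−O₁|² = l²: 1.1116z² + 0.1361z + -0.1720 = 0;  Δ = 0.7835;  z = -0.4594 or 0.3369 → z<0 root = -0.4594
x = 0.1608, y = 0.0870

(0.1608, 0.0870, -0.4594)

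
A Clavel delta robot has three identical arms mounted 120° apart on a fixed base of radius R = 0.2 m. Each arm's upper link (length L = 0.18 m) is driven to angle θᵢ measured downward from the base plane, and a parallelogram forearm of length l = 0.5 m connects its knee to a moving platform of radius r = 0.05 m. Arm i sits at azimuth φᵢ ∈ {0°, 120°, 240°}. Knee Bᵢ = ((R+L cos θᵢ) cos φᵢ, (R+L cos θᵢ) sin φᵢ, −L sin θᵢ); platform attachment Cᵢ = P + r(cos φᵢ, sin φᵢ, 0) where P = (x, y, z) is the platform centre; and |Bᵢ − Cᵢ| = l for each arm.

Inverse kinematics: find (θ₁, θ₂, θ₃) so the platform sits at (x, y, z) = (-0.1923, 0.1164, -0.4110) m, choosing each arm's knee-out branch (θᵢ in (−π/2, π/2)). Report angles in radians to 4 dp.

θ₁ = 1.1346, θ₂ = -0.3492, θ₃ = 0.5235

arm 1 (φ=0.0°): x'=-0.1923, y'=0.1164
  A cos θ + B sin θ = C:  0.3423·cos θ + -0.4110·sin θ = -0.2279
  √(A²+B²)=0.5349;  θ1 = -0.8763+2.0109 ≈ 1.1346
arm 2 (φ=120.0°): x'=0.1970, y'=0.1083
  e−x'=-0.0470;  (l²−L²−(e−x')²−y'²−z²)/2L = 0.0965
  γ=atan2(-0.4110,-0.0470)=-1.6845;  ψ=arccos(0.2333)=1.3354;  θ2=γ+ψ≈-0.3492
rotate P by −φ3: (-0.0047, -0.2247, -0.4110)
  e−x'=0.1547;  (l²−L²−(e−x')²−y'²−z²)/2L = -0.0715
  γ=atan2(-0.4110,0.1547)=-1.2109;  ψ=arccos(-0.1629)=1.7344;  θ3=γ+ψ≈0.5235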